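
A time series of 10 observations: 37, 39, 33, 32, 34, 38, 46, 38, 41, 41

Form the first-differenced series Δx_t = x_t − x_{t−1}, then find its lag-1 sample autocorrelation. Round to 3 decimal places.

First differences Δx: 2, -6, -1, 2, 4, 8, -8, 3, 0
Mean of differences = 0.4444
Numerator Σ(Δx_t−Δx̄)(Δx_{t+1}−Δx̄) = -57.0864
Denominator Σ(Δx_t−Δx̄)² = 196.2222
r_1(Δx) = -57.0864 / 196.2222 = -0.291

-0.291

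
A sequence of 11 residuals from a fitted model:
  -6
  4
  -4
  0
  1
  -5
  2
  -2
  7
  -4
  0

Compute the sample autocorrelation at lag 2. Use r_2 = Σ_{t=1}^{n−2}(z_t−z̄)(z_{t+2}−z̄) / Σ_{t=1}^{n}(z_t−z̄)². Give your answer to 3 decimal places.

Mean z̄ = (-6 + 4 − 4 + 0 + 1 − 5 + 2 − 2 + 7 − 4 + 0)/11 = -0.6364
Numerator Σ_{t=1}^{9}(z_t−z̄)(z_{t+2}−z̄) = 52.5537
Denominator Σ(z_t−z̄)² = 162.5455
r_2 = 52.5537 / 162.5455 = 0.323

0.323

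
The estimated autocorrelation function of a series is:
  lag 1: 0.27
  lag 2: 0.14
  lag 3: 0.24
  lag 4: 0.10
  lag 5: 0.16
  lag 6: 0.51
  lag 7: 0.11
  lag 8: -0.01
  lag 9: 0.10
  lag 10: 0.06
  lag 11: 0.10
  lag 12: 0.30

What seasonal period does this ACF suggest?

The largest autocorrelation is r_6 = 0.51, with a weaker echo at lag 12 (0.30); the remaining lags stay at or below 0.27. The elevated value at lag 1 (0.27), dropping to 0.14 at lag 2, reflects decaying short-term dependence rather than seasonality.
The dominant spike at lag 6 indicates a seasonal period of 6.

6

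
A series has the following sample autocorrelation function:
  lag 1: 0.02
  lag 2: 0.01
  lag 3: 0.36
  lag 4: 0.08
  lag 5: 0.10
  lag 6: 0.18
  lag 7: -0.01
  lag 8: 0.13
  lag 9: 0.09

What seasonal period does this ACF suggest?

The largest autocorrelation is r_3 = 0.36, with a weaker echo at lag 6 (0.18); the remaining lags stay at or below 0.13.
The dominant spike at lag 3 indicates a seasonal period of 3.

3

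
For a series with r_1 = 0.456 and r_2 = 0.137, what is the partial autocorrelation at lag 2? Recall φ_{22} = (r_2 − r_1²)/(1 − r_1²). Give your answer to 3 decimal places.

-0.090

φ_{22} = (r_2 − r_1²) / (1 − r_1²)
r_1² = (0.456)² = 0.207936
Numerator = 0.137 − 0.2079 = -0.0709; denominator = 1 − 0.2079 = 0.7921
φ_{22} = -0.0709 / 0.7921 = -0.090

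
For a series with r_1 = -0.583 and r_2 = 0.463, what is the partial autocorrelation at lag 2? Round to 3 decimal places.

φ_{22} = (r_2 − r_1²) / (1 − r_1²)
r_1² = (-0.583)² = 0.339889
Numerator = 0.463 − 0.3399 = 0.1231; denominator = 1 − 0.3399 = 0.6601
φ_{22} = 0.1231 / 0.6601 = 0.187

0.187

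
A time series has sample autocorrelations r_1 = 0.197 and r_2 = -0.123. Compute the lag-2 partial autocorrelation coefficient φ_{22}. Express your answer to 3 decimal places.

-0.168

φ_{22} = (r_2 − r_1²) / (1 − r_1²)
r_1² = (0.197)² = 0.038809
Numerator = -0.123 − 0.0388 = -0.1618; denominator = 1 − 0.0388 = 0.9612
φ_{22} = -0.1618 / 0.9612 = -0.168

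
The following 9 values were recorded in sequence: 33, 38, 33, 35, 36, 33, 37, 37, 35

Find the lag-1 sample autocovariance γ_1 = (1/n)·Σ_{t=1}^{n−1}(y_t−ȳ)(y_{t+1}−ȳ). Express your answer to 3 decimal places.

Mean ȳ = (33 + 38 + 33 + 35 + 36 + 33 + 37 + 37 + 35)/9 = 35.2222
Σ_{t=1}^{8}(y_t−ȳ)(y_{t+1}−ȳ) = -14.9383
γ_1 = -14.9383 / 9 = -1.660

-1.660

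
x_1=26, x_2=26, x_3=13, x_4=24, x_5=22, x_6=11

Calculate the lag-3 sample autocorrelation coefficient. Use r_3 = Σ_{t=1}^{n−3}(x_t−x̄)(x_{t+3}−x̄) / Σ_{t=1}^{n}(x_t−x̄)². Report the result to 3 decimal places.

0.446

Mean x̄ = (26 + 26 + 13 + 24 + 22 + 11)/6 = 20.3333
Σ(x_t−x̄)(x_{t+3}−x̄) = (20.7778) + (9.4444) + (68.4444) = 98.6667
Denominator Σ(x_t−x̄)² = 221.3333
r_3 = 98.6667 / 221.3333 = 0.446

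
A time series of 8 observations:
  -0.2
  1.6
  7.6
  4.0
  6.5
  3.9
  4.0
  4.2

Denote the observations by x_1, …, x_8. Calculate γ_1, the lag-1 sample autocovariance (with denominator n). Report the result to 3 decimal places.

0.171

Mean x̄ = (-0.2 + 1.6 + 7.6 + 4.0 + 6.5 + 3.9 + 4.0 + 4.2)/8 = 3.9500
Σ_{t=1}^{7}(x_t−x̄)(x_{t+1}−x̄) = 1.3675
γ_1 = 1.3675 / 8 = 0.171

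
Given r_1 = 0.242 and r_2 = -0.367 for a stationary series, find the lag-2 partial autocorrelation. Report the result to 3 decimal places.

-0.452

φ_{22} = (r_2 − r_1²) / (1 − r_1²)
r_1² = (0.242)² = 0.058564
Numerator = -0.367 − 0.0586 = -0.4256; denominator = 1 − 0.0586 = 0.9414
φ_{22} = -0.4256 / 0.9414 = -0.452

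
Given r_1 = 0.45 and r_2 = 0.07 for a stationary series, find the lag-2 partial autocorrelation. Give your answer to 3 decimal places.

φ_{22} = (r_2 − r_1²) / (1 − r_1²)
r_1² = (0.45)² = 0.2025
Numerator = 0.07 − 0.2025 = -0.1325; denominator = 1 − 0.2025 = 0.7975
φ_{22} = -0.1325 / 0.7975 = -0.166

-0.166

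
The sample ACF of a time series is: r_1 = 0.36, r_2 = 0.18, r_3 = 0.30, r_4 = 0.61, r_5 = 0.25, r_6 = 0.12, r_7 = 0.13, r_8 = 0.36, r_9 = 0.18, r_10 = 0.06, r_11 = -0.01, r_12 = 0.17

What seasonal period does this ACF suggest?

4

The largest autocorrelation is r_4 = 0.61; the remaining lags stay at or below 0.36. The elevated value at lag 1 (0.36), dropping to 0.18 at lag 2, reflects decaying short-term dependence rather than seasonality.
The dominant spike at lag 4 indicates a seasonal period of 4.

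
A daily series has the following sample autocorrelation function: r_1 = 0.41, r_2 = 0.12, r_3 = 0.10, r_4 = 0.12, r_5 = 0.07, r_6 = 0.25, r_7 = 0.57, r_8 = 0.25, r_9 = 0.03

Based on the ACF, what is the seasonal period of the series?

The largest autocorrelation is r_7 = 0.57; the remaining lags stay at or below 0.41. The elevated value at lag 1 (0.41), dropping to 0.12 at lag 2, reflects decaying short-term dependence rather than seasonality.
The dominant spike at lag 7 indicates a seasonal period of 7.

7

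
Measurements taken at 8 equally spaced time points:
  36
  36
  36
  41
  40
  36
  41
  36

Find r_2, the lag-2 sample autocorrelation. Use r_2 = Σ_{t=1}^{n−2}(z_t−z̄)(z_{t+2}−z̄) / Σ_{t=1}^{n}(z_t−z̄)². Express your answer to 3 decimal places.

Mean z̄ = (36 + 36 + 36 + 41 + 40 + 36 + 41 + 36)/8 = 37.7500
Deviations from mean: -1.7500, -1.7500, -1.7500, 3.2500, 2.2500, -1.7500, 3.2500, -1.7500
Σ(z_t−z̄)(z_{t+2}−z̄) = (3.0625) + (-5.6875) + (-3.9375) + (-5.6875) + (7.3125) + (3.0625) = -1.8750
Denominator Σ(z_t−z̄)² = 41.5000
r_2 = -1.8750 / 41.5000 = -0.045

-0.045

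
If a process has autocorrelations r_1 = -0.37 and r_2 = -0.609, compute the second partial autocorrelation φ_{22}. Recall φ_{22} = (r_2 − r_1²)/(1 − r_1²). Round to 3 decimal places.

-0.864

φ_{22} = (r_2 − r_1²) / (1 − r_1²)
r_1² = (-0.37)² = 0.1369
Numerator = -0.609 − 0.1369 = -0.7459; denominator = 1 − 0.1369 = 0.8631
φ_{22} = -0.7459 / 0.8631 = -0.864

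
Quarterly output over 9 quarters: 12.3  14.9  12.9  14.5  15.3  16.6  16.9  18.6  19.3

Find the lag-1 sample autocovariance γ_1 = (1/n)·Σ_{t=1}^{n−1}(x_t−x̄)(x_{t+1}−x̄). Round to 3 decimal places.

Mean x̄ = (12.3 + 14.9 + 12.9 + 14.5 + 15.3 + 16.6 + 16.9 + 18.6 + 19.3)/9 = 15.7000
Σ_{t=1}^{8}(x_t−x̄)(x_{t+1}−x̄) = 23.4400
γ_1 = 23.4400 / 9 = 2.604

2.604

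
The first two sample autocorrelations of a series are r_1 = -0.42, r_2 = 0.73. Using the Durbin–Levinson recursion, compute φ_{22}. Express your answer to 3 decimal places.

0.672

φ_{22} = (r_2 − r_1²) / (1 − r_1²)
r_1² = (-0.42)² = 0.1764
Numerator = 0.73 − 0.1764 = 0.5536; denominator = 1 − 0.1764 = 0.8236
φ_{22} = 0.5536 / 0.8236 = 0.672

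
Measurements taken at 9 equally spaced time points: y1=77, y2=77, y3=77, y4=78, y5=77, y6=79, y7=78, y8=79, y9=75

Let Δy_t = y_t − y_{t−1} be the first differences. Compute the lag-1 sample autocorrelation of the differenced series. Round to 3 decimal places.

-0.407

First differences Δy: 0, 0, 1, -1, 2, -1, 1, -4
Mean of differences = -0.2500
Numerator Σ(Δy_t−Δȳ)(Δy_{t+1}−Δȳ) = -9.5625
Denominator Σ(Δy_t−Δȳ)² = 23.5000
r_1(Δy) = -9.5625 / 23.5000 = -0.407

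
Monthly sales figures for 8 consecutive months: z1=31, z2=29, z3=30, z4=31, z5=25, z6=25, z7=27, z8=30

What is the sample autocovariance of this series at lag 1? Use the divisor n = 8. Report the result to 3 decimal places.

1.531

Mean z̄ = (31 + 29 + 30 + 31 + 25 + 25 + 27 + 30)/8 = 28.5000
Deviations: 2.5000, 0.5000, 1.5000, 2.5000, -3.5000, -3.5000, -1.5000, 1.5000
Σ_{t=1}^{7}(z_t−z̄)(z_{t+1}−z̄) = 12.2500
γ_1 = 12.2500 / 8 = 1.531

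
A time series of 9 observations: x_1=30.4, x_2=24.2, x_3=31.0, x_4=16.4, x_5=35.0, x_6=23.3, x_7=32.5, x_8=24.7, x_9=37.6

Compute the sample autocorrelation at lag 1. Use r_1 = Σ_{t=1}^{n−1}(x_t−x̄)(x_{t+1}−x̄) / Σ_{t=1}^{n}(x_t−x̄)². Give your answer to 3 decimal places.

-0.656

Mean x̄ = (30.4 + 24.2 + 31.0 + 16.4 + 35.0 + 23.3 + 32.5 + 24.7 + 37.6)/9 = 28.3444
Numerator Σ_{t=1}^{8}(x_t−x̄)(x_{t+1}−x̄) = -234.1531
Denominator Σ(x_t−x̄)² = 357.0822
r_1 = -234.1531 / 357.0822 = -0.656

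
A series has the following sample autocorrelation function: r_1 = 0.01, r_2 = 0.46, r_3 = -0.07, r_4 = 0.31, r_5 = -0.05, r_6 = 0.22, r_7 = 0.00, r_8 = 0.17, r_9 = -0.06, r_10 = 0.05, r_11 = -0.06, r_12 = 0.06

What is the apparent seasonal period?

The largest autocorrelation is r_2 = 0.46, with weaker echoes at lags 4 (0.31), 6 (0.22) and 8 (0.17); the remaining lags stay at or below 0.06.
The dominant spike at lag 2 indicates a seasonal period of 2.

2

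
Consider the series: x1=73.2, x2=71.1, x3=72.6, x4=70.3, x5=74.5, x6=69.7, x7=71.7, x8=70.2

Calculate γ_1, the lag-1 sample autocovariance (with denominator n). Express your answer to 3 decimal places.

-1.529

Mean x̄ = (73.2 + 71.1 + 72.6 + 70.3 + 74.5 + 69.7 + 71.7 + 70.2)/8 = 71.6625
Deviations: 1.5375, -0.5625, 0.9375, -1.3625, 2.8375, -1.9625, 0.0375, -1.4625
Σ_{t=1}^{7}(x_t−x̄)(x_{t+1}−x̄) = -12.2327
γ_1 = -12.2327 / 8 = -1.529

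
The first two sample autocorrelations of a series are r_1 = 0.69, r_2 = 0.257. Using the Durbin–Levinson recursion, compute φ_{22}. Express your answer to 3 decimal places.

-0.418

φ_{22} = (r_2 − r_1²) / (1 − r_1²)
r_1² = (0.69)² = 0.4761
Numerator = 0.257 − 0.4761 = -0.2191; denominator = 1 − 0.4761 = 0.5239
φ_{22} = -0.2191 / 0.5239 = -0.418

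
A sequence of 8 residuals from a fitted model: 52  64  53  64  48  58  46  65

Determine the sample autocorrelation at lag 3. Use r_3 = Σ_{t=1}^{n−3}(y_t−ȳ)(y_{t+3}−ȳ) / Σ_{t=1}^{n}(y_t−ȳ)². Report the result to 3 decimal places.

-0.633

Mean ȳ = (52 + 64 + 53 + 64 + 48 + 58 + 46 + 65)/8 = 56.2500
Σ(y_t−ȳ)(y_{t+3}−ȳ) = (-32.9375) + (-63.9375) + (-5.6875) + (-79.4375) + (-72.1875) = -254.1875
Denominator Σ(y_t−ȳ)² = 401.5000
r_3 = -254.1875 / 401.5000 = -0.633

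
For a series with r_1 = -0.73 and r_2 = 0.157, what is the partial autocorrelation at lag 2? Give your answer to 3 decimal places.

φ_{22} = (r_2 − r_1²) / (1 − r_1²)
r_1² = (-0.73)² = 0.5329
Numerator = 0.157 − 0.5329 = -0.3759; denominator = 1 − 0.5329 = 0.4671
φ_{22} = -0.3759 / 0.4671 = -0.805

-0.805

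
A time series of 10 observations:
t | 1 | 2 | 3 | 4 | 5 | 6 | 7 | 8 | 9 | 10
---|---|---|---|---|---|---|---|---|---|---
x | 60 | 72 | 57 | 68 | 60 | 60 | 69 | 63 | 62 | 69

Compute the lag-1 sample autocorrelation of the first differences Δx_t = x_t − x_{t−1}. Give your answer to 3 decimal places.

-0.673

First differences Δx: 12, -15, 11, -8, 0, 9, -6, -1, 7
Mean of differences = 1.0000
Numerator Σ(Δx_t−Δx̄)(Δx_{t+1}−Δx̄) = -479.0000
Denominator Σ(Δx_t−Δx̄)² = 712.0000
r_1(Δx) = -479.0000 / 712.0000 = -0.673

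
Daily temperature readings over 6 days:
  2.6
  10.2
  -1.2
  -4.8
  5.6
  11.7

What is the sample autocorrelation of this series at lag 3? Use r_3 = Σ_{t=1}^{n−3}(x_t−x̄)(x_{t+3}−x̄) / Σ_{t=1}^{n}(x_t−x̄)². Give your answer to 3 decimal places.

Mean x̄ = (2.6 + 10.2 − 1.2 − 4.8 + 5.6 + 11.7)/6 = 4.0167
Numerator Σ_{t=1}^{3}(x_t−x̄)(x_{t+3}−x̄) = -17.8008
Denominator Σ(x_t−x̄)² = 206.7283
r_3 = -17.8008 / 206.7283 = -0.086

-0.086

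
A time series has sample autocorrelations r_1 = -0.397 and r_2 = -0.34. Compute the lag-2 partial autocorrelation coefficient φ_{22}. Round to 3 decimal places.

-0.591

φ_{22} = (r_2 − r_1²) / (1 − r_1²)
r_1² = (-0.397)² = 0.157609
Numerator = -0.34 − 0.1576 = -0.4976; denominator = 1 − 0.1576 = 0.8424
φ_{22} = -0.4976 / 0.8424 = -0.591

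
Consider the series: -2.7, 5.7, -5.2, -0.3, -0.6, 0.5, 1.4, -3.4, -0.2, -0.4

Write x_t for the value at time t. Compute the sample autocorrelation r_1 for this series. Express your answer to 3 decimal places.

-0.614

Mean x̄ = (-2.7 + 5.7 − 5.2 − 0.3 − 0.6 + 0.5 + 1.4 − 3.4 − 0.2 − 0.4)/10 = -0.5200
Numerator Σ_{t=1}^{9}(x_t−x̄)(x_{t+1}−x̄) = -48.2524
Denominator Σ(x_t−x̄)² = 78.5360
r_1 = -48.2524 / 78.5360 = -0.614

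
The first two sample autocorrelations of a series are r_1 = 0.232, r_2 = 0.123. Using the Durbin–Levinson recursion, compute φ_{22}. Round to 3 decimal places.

0.073

φ_{22} = (r_2 − r_1²) / (1 − r_1²)
r_1² = (0.232)² = 0.053824
Numerator = 0.123 − 0.0538 = 0.0692; denominator = 1 − 0.0538 = 0.9462
φ_{22} = 0.0692 / 0.9462 = 0.073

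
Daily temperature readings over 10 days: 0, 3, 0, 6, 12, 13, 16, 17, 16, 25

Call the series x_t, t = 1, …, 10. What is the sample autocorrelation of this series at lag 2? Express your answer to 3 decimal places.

Mean x̄ = (0 + 3 + 0 + 6 + 12 + 13 + 16 + 17 + 16 + 25)/10 = 10.8000
Numerator Σ_{t=1}^{8}(x_t−x̄)(x_{t+2}−x̄) = 265.5200
Denominator Σ(x_t−x̄)² = 617.6000
r_2 = 265.5200 / 617.6000 = 0.430

0.430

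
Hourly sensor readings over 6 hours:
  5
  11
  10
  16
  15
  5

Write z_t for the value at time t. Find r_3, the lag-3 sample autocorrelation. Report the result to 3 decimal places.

-0.228

Mean z̄ = (5 + 11 + 10 + 16 + 15 + 5)/6 = 10.3333
Σ(z_t−z̄)(z_{t+3}−z̄) = (-30.2222) + (3.1111) + (1.7778) = -25.3333
Denominator Σ(z_t−z̄)² = 111.3333
r_3 = -25.3333 / 111.3333 = -0.228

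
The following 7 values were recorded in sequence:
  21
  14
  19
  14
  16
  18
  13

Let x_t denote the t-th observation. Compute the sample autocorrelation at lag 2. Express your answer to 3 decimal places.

0.264

Mean x̄ = (21 + 14 + 19 + 14 + 16 + 18 + 13)/7 = 16.4286
Deviations from mean: 4.5714, -2.4286, 2.5714, -2.4286, -0.4286, 1.5714, -3.4286
Σ(x_t−x̄)(x_{t+2}−x̄) = (11.7551) + (5.8980) + (-1.1020) + (-3.8163) + (1.4694) = 14.2041
Denominator Σ(x_t−x̄)² = 53.7143
r_2 = 14.2041 / 53.7143 = 0.264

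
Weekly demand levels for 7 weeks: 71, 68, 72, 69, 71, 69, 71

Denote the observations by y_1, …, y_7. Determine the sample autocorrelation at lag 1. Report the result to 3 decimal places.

-0.846

Mean ȳ = (71 + 68 + 72 + 69 + 71 + 69 + 71)/7 = 70.1429
Deviations from mean: 0.8571, -2.1429, 1.8571, -1.1429, 0.8571, -1.1429, 0.8571
Numerator Σ_{t=1}^{6}(y_t−ȳ)(y_{t+1}−ȳ) = -10.8776
Denominator Σ(y_t−ȳ)² = 12.8571
r_1 = -10.8776 / 12.8571 = -0.846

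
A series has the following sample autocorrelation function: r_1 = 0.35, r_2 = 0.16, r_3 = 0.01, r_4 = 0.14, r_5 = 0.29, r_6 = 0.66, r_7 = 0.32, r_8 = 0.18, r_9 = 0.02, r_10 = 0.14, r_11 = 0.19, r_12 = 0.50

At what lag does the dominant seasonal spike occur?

6

The largest autocorrelation is r_6 = 0.66, with a weaker echo at lag 12 (0.50); the remaining lags stay at or below 0.35. The elevated value at lag 1 (0.35), dropping to 0.16 at lag 2, reflects decaying short-term dependence rather than seasonality.
The dominant spike at lag 6 indicates a seasonal period of 6.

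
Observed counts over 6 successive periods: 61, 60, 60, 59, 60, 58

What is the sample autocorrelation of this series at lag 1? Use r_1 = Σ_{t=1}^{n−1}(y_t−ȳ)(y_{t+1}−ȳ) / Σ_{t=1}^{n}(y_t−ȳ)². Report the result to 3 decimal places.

-0.083

Mean ȳ = (61 + 60 + 60 + 59 + 60 + 58)/6 = 59.6667
Σ(y_t−ȳ)(y_{t+1}−ȳ) = (0.4444) + (0.1111) + (-0.2222) + (-0.2222) + (-0.5556) = -0.4444
Denominator Σ(y_t−ȳ)² = 5.3333
r_1 = -0.4444 / 5.3333 = -0.083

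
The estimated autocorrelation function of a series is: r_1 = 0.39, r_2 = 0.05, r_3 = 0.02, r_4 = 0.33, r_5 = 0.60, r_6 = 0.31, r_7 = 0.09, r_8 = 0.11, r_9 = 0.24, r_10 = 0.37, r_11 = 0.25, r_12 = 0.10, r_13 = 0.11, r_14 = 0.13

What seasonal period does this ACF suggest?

The largest autocorrelation is r_5 = 0.60; the remaining lags stay at or below 0.39. The elevated value at lag 1 (0.39), dropping to 0.05 at lag 2, reflects decaying short-term dependence rather than seasonality.
The dominant spike at lag 5 indicates a seasonal period of 5.

5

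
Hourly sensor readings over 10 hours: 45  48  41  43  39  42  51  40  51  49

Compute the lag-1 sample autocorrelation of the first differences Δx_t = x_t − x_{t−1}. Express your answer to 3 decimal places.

-0.659

First differences Δx: 3, -7, 2, -4, 3, 9, -11, 11, -2
Mean of differences = 0.4444
Numerator Σ(Δx_t−Δx̄)(Δx_{t+1}−Δx̄) = -271.5309
Denominator Σ(Δx_t−Δx̄)² = 412.2222
r_1(Δx) = -271.5309 / 412.2222 = -0.659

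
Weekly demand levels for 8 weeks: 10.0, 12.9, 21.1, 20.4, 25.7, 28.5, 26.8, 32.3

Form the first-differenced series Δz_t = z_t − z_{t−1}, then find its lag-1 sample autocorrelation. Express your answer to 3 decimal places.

-0.531

First differences Δz: 2.9, 8.2, -0.7, 5.3, 2.8, -1.7, 5.5
Mean of differences = 3.1857
Numerator Σ(Δz_t−Δz̄)(Δz_{t+1}−Δz̄) = -39.3702
Denominator Σ(Δz_t−Δz̄)² = 74.1686
r_1(Δz) = -39.3702 / 74.1686 = -0.531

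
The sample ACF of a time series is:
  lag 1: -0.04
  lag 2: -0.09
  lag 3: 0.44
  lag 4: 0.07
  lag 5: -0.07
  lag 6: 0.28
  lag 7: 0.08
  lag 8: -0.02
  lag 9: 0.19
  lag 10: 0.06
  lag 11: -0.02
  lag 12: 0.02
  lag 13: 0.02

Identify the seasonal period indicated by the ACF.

The largest autocorrelation is r_3 = 0.44, with weaker echoes at lags 6 (0.28) and 9 (0.19); the remaining lags stay at or below 0.08.
The dominant spike at lag 3 indicates a seasonal period of 3.

3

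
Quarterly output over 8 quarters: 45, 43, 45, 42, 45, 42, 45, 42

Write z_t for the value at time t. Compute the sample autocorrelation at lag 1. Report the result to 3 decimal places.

-0.812

Mean z̄ = (45 + 43 + 45 + 42 + 45 + 42 + 45 + 42)/8 = 43.6250
Σ(z_t−z̄)(z_{t+1}−z̄) = (-0.8594) + (-0.8594) + (-2.2344) + (-2.2344) + (-2.2344) + (-2.2344) + (-2.2344) = -12.8906
Denominator Σ(z_t−z̄)² = 15.8750
r_1 = -12.8906 / 15.8750 = -0.812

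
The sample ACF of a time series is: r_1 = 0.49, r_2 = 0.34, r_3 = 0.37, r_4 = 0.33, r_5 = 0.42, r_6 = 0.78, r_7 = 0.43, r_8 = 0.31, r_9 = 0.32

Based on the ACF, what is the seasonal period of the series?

The largest autocorrelation is r_6 = 0.78; the remaining lags stay at or below 0.49. The elevated value at lag 1 (0.49), dropping to 0.34 at lag 2, reflects decaying short-term dependence rather than seasonality.
The dominant spike at lag 6 indicates a seasonal period of 6.

6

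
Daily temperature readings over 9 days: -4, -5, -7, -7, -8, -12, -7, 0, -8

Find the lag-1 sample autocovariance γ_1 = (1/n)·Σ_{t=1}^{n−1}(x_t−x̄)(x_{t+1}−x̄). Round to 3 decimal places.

Mean x̄ = (-4 − 5 − 7 − 7 − 8 − 12 − 7 + 0 − 8)/9 = -6.4444
Σ_{t=1}^{8}(x_t−x̄)(x_{t+1}−x̄) = 2.0247
γ_1 = 2.0247 / 9 = 0.225

0.225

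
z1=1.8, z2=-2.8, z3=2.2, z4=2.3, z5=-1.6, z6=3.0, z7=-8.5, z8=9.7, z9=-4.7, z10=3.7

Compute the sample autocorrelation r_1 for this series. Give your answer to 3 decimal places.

Mean z̄ = (1.8 − 2.8 + 2.2 + 2.3 − 1.6 + 3.0 − 8.5 + 9.7 − 4.7 + 3.7)/10 = 0.5100
Numerator Σ_{t=1}^{9}(z_t−z̄)(z_{t+1}−z̄) = -185.6061
Denominator Σ(z_t−z̄)² = 232.2890
r_1 = -185.6061 / 232.2890 = -0.799

-0.799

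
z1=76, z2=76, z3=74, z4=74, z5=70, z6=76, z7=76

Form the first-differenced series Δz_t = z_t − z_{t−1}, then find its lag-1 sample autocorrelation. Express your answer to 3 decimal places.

-0.429

First differences Δz: 0, -2, 0, -4, 6, 0
Mean of differences = 0.0000
Numerator Σ(Δz_t−Δz̄)(Δz_{t+1}−Δz̄) = -24.0000
Denominator Σ(Δz_t−Δz̄)² = 56.0000
r_1(Δz) = -24.0000 / 56.0000 = -0.429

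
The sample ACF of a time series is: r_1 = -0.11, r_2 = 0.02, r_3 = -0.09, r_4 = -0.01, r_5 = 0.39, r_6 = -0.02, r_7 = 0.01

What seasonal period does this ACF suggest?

The largest autocorrelation is r_5 = 0.39; the remaining lags stay at or below 0.02.
The dominant spike at lag 5 indicates a seasonal period of 5.

5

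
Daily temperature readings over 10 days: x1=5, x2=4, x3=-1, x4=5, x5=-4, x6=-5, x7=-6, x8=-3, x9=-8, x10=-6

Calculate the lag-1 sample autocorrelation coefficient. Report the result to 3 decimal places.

Mean x̄ = (5 + 4 − 1 + 5 − 4 − 5 − 6 − 3 − 8 − 6)/10 = -1.9000
Numerator Σ_{t=1}^{9}(x_t−x̄)(x_{t+1}−x̄) = 93.1900
Denominator Σ(x_t−x̄)² = 216.9000
r_1 = 93.1900 / 216.9000 = 0.430

0.430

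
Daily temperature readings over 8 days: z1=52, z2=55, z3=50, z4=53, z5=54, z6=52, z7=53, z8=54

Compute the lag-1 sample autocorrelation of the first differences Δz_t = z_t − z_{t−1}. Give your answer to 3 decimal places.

-0.597

First differences Δz: 3, -5, 3, 1, -2, 1, 1
Mean of differences = 0.2857
Numerator Σ(Δz_t−Δz̄)(Δz_{t+1}−Δz̄) = -29.5102
Denominator Σ(Δz_t−Δz̄)² = 49.4286
r_1(Δz) = -29.5102 / 49.4286 = -0.597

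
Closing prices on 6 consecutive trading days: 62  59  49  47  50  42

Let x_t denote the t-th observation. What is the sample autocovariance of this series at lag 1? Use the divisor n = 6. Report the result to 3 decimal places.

Mean x̄ = (62 + 59 + 49 + 47 + 50 + 42)/6 = 51.5000
Deviations: 10.5000, 7.5000, -2.5000, -4.5000, -1.5000, -9.5000
Σ_{t=1}^{5}(x_t−x̄)(x_{t+1}−x̄) = 92.2500
γ_1 = 92.2500 / 6 = 15.375

15.375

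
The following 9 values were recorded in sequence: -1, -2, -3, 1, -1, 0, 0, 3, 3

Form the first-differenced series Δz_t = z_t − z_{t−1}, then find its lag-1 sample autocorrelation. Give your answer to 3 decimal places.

-0.525

First differences Δz: -1, -1, 4, -2, 1, 0, 3, 0
Mean of differences = 0.5000
Numerator Σ(Δz_t−Δz̄)(Δz_{t+1}−Δz̄) = -15.7500
Denominator Σ(Δz_t−Δz̄)² = 30.0000
r_1(Δz) = -15.7500 / 30.0000 = -0.525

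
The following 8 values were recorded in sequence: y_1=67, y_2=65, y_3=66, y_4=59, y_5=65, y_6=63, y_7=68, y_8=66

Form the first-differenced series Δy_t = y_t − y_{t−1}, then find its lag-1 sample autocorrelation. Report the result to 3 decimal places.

First differences Δy: -2, 1, -7, 6, -2, 5, -2
Mean of differences = -0.1429
Numerator Σ(Δy_t−Δȳ)(Δy_{t+1}−Δȳ) = -82.5918
Denominator Σ(Δy_t−Δȳ)² = 122.8571
r_1(Δy) = -82.5918 / 122.8571 = -0.672

-0.672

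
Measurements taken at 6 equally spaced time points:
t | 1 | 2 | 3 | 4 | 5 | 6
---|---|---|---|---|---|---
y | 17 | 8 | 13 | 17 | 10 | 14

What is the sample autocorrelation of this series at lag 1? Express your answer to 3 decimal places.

Mean ȳ = (17 + 8 + 13 + 17 + 10 + 14)/6 = 13.1667
Deviations from mean: 3.8333, -5.1667, -0.1667, 3.8333, -3.1667, 0.8333
Σ(y_t−ȳ)(y_{t+1}−ȳ) = (-19.8056) + (0.8611) + (-0.6389) + (-12.1389) + (-2.6389) = -34.3611
Denominator Σ(y_t−ȳ)² = 66.8333
r_1 = -34.3611 / 66.8333 = -0.514

-0.514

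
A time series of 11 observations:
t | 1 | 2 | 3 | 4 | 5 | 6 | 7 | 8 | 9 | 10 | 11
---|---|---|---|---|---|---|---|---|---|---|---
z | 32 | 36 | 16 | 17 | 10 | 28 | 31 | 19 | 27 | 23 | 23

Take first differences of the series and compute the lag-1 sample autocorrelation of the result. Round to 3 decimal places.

First differences Δz: 4, -20, 1, -7, 18, 3, -12, 8, -4, 0
Mean of differences = -0.9000
Numerator Σ(Δz_t−Δz̄)(Δz_{t+1}−Δz̄) = -355.5100
Denominator Σ(Δz_t−Δz̄)² = 1014.9000
r_1(Δz) = -355.5100 / 1014.9000 = -0.350

-0.350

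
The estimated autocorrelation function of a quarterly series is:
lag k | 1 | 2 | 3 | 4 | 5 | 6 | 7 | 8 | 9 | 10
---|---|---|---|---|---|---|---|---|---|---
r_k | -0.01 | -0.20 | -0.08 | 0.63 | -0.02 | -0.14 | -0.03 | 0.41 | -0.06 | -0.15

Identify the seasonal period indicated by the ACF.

The largest autocorrelation is r_4 = 0.63, with a weaker echo at lag 8 (0.41); the remaining lags stay at or below -0.01.
The dominant spike at lag 4 indicates a seasonal period of 4.

4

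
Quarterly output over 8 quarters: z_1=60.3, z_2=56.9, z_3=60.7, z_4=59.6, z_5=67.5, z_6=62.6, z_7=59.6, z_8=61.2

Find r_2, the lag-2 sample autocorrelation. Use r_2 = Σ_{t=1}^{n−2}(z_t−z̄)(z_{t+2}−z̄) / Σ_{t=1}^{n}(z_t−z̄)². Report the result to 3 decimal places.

-0.111

Mean z̄ = (60.3 + 56.9 + 60.7 + 59.6 + 67.5 + 62.6 + 59.6 + 61.2)/8 = 61.0500
Deviations from mean: -0.7500, -4.1500, -0.3500, -1.4500, 6.4500, 1.5500, -1.4500, 0.1500
Numerator Σ_{t=1}^{6}(z_t−z̄)(z_{t+2}−z̄) = -7.3450
Denominator Σ(z_t−z̄)² = 66.1400
r_2 = -7.3450 / 66.1400 = -0.111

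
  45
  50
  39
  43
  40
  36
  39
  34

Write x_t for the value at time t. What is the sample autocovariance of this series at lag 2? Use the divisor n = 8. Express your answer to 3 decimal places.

Mean x̄ = (45 + 50 + 39 + 43 + 40 + 36 + 39 + 34)/8 = 40.7500
Deviations: 4.2500, 9.2500, -1.7500, 2.2500, -0.7500, -4.7500, -1.7500, -6.7500
Σ_{t=1}^{6}(x_t−x̄)(x_{t+2}−x̄) = 37.3750
γ_2 = 37.3750 / 8 = 4.672

4.672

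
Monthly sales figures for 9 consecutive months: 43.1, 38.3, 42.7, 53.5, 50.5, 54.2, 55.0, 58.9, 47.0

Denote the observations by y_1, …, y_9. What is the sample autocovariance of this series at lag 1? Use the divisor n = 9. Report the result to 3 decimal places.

20.557

Mean ȳ = (43.1 + 38.3 + 42.7 + 53.5 + 50.5 + 54.2 + 55.0 + 58.9 + 47.0)/9 = 49.2444
Σ_{t=1}^{8}(y_t−ȳ)(y_{t+1}−ȳ) = 185.0114
γ_1 = 185.0114 / 9 = 20.557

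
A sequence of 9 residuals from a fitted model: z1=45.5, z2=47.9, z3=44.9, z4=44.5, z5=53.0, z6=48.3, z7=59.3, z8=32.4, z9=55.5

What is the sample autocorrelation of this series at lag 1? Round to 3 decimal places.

-0.614

Mean z̄ = (45.5 + 47.9 + 44.9 + 44.5 + 53.0 + 48.3 + 59.3 + 32.4 + 55.5)/9 = 47.9222
Numerator Σ_{t=1}^{8}(z_t−z̄)(z_{t+1}−z̄) = -294.9294
Denominator Σ(z_t−z̄)² = 480.4556
r_1 = -294.9294 / 480.4556 = -0.614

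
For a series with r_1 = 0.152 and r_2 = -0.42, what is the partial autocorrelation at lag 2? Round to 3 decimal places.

φ_{22} = (r_2 − r_1²) / (1 − r_1²)
r_1² = (0.152)² = 0.023104
Numerator = -0.42 − 0.0231 = -0.4431; denominator = 1 − 0.0231 = 0.9769
φ_{22} = -0.4431 / 0.9769 = -0.454

-0.454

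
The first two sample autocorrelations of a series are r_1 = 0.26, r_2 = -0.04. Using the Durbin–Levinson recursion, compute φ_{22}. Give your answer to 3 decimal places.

φ_{22} = (r_2 − r_1²) / (1 − r_1²)
r_1² = (0.26)² = 0.0676
Numerator = -0.04 − 0.0676 = -0.1076; denominator = 1 − 0.0676 = 0.9324
φ_{22} = -0.1076 / 0.9324 = -0.115

-0.115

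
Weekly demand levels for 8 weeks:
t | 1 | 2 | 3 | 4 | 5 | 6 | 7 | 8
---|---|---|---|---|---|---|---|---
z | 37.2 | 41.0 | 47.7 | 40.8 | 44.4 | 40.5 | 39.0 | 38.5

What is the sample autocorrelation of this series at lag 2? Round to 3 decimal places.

-0.116

Mean z̄ = (37.2 + 41.0 + 47.7 + 40.8 + 44.4 + 40.5 + 39.0 + 38.5)/8 = 41.1375
Numerator Σ_{t=1}^{6}(z_t−z̄)(z_{t+2}−z̄) = -9.4603
Denominator Σ(z_t−z̄)² = 81.2788
r_2 = -9.4603 / 81.2788 = -0.116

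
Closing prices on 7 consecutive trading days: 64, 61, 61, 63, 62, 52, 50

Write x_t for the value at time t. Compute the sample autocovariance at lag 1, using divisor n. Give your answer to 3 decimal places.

Mean x̄ = (64 + 61 + 61 + 63 + 62 + 52 + 50)/7 = 59.0000
Deviations: 5.0000, 2.0000, 2.0000, 4.0000, 3.0000, -7.0000, -9.0000
Σ_{t=1}^{6}(x_t−x̄)(x_{t+1}−x̄) = 76.0000
γ_1 = 76.0000 / 7 = 10.857

10.857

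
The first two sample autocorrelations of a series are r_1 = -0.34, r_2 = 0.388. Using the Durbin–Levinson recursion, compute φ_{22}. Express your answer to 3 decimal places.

φ_{22} = (r_2 − r_1²) / (1 − r_1²)
r_1² = (-0.34)² = 0.1156
Numerator = 0.388 − 0.1156 = 0.2724; denominator = 1 − 0.1156 = 0.8844
φ_{22} = 0.2724 / 0.8844 = 0.308

0.308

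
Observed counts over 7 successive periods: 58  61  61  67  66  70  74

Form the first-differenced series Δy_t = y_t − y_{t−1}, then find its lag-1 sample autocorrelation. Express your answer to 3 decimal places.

-0.711

First differences Δy: 3, 0, 6, -1, 4, 4
Mean of differences = 2.6667
Numerator Σ(Δy_t−Δȳ)(Δy_{t+1}−Δȳ) = -25.1111
Denominator Σ(Δy_t−Δȳ)² = 35.3333
r_1(Δy) = -25.1111 / 35.3333 = -0.711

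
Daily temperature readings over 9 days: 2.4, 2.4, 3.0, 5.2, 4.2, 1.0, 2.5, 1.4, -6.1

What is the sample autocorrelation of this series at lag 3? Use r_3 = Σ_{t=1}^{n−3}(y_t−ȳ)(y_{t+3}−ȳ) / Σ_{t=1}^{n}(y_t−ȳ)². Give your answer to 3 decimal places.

Mean ȳ = (2.4 + 2.4 + 3.0 + 5.2 + 4.2 + 1.0 + 2.5 + 1.4 − 6.1)/9 = 1.7778
Σ(y_t−ȳ)(y_{t+3}−ȳ) = (2.1294) + (1.5072) + (-0.9506) + (2.4716) + (-0.9151) + (6.1272) = 10.3696
Denominator Σ(y_t−ȳ)² = 83.1756
r_3 = 10.3696 / 83.1756 = 0.125

0.125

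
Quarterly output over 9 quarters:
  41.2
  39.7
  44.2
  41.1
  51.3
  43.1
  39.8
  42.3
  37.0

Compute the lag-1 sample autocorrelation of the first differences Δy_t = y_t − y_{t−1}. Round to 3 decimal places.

First differences Δy: -1.5, 4.5, -3.1, 10.2, -8.2, -3.3, 2.5, -5.3
Mean of differences = -0.5250
Numerator Σ(Δy_t−Δȳ)(Δy_{t+1}−Δȳ) = -129.3106
Denominator Σ(Δy_t−Δȳ)² = 246.4150
r_1(Δy) = -129.3106 / 246.4150 = -0.525

-0.525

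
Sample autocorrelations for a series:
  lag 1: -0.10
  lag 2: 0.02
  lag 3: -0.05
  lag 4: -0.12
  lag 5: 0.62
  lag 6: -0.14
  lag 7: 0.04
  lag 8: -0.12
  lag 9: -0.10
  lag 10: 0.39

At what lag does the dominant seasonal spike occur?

The largest autocorrelation is r_5 = 0.62, with a weaker echo at lag 10 (0.39); the remaining lags stay at or below 0.04.
The dominant spike at lag 5 indicates a seasonal period of 5.

5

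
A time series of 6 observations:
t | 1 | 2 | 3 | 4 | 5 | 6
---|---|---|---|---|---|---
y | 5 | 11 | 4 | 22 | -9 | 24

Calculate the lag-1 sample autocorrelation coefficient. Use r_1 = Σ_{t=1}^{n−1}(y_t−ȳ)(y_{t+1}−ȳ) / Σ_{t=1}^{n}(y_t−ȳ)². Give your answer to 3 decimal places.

-0.766

Mean ȳ = (5 + 11 + 4 + 22 − 9 + 24)/6 = 9.5000
Deviations from mean: -4.5000, 1.5000, -5.5000, 12.5000, -18.5000, 14.5000
Σ(y_t−ȳ)(y_{t+1}−ȳ) = (-6.7500) + (-8.2500) + (-68.7500) + (-231.2500) + (-268.2500) = -583.2500
Denominator Σ(y_t−ȳ)² = 761.5000
r_1 = -583.2500 / 761.5000 = -0.766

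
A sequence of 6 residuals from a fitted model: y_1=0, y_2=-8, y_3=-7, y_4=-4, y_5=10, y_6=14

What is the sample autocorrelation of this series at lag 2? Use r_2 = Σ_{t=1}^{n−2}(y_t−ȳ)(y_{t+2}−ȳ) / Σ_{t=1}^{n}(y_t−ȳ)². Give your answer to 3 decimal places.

Mean ȳ = (0 − 8 − 7 − 4 + 10 + 14)/6 = 0.8333
Σ(y_t−ȳ)(y_{t+2}−ȳ) = (6.5278) + (42.6944) + (-71.8056) + (-63.6389) = -86.2222
Denominator Σ(y_t−ȳ)² = 420.8333
r_2 = -86.2222 / 420.8333 = -0.205

-0.205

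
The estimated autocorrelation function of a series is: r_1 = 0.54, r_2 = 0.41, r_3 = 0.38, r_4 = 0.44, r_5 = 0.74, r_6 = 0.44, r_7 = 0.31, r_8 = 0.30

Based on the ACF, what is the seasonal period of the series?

5

The largest autocorrelation is r_5 = 0.74; the remaining lags stay at or below 0.54. The elevated value at lag 1 (0.54), dropping to 0.41 at lag 2, reflects decaying short-term dependence rather than seasonality.
The dominant spike at lag 5 indicates a seasonal period of 5.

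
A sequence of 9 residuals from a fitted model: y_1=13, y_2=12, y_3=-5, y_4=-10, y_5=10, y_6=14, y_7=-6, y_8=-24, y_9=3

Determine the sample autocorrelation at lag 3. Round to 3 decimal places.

Mean ȳ = (13 + 12 − 5 − 10 + 10 + 14 − 6 − 24 + 3)/9 = 0.7778
Numerator Σ_{t=1}^{6}(y_t−ȳ)(y_{t+3}−ȳ) = -230.7037
Denominator Σ(y_t−ȳ)² = 1349.5556
r_3 = -230.7037 / 1349.5556 = -0.171

-0.171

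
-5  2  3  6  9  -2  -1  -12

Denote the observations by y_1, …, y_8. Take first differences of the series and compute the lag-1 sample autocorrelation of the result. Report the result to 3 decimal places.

First differences Δy: 7, 1, 3, 3, -11, 1, -11
Mean of differences = -1.0000
Numerator Σ(Δy_t−Δȳ)(Δy_{t+1}−Δȳ) = -40.0000
Denominator Σ(Δy_t−Δȳ)² = 304.0000
r_1(Δy) = -40.0000 / 304.0000 = -0.132

-0.132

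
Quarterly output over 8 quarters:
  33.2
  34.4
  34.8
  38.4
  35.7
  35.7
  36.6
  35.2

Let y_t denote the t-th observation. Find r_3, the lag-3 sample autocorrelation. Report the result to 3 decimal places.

-0.232

Mean ȳ = (33.2 + 34.4 + 34.8 + 38.4 + 35.7 + 35.7 + 36.6 + 35.2)/8 = 35.5000
Deviations from mean: -2.3000, -1.1000, -0.7000, 2.9000, 0.2000, 0.2000, 1.1000, -0.3000
Σ(y_t−ȳ)(y_{t+3}−ȳ) = (-6.6700) + (-0.2200) + (-0.1400) + (3.1900) + (-0.0600) = -3.9000
Denominator Σ(y_t−ȳ)² = 16.7800
r_3 = -3.9000 / 16.7800 = -0.232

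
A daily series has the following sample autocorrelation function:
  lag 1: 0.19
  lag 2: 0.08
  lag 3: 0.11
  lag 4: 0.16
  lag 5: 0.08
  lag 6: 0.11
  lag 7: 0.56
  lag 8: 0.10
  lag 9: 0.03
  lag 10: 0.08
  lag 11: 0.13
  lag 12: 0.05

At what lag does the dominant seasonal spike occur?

The largest autocorrelation is r_7 = 0.56; the remaining lags stay at or below 0.19.
The dominant spike at lag 7 indicates a seasonal period of 7.

7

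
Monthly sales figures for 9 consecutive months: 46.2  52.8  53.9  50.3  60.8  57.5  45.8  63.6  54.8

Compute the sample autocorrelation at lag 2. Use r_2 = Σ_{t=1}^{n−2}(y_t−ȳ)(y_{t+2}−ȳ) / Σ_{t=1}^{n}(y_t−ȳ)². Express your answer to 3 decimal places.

Mean ȳ = (46.2 + 52.8 + 53.9 + 50.3 + 60.8 + 57.5 + 45.8 + 63.6 + 54.8)/9 = 53.9667
Σ(y_t−ȳ)(y_{t+2}−ȳ) = (0.5178) + (4.2778) + (-0.4556) + (-12.9556) + (-55.8056) + (34.0378) + (-6.8056) = -37.1889
Denominator Σ(y_t−ȳ)² = 294.5000
r_2 = -37.1889 / 294.5000 = -0.126

-0.126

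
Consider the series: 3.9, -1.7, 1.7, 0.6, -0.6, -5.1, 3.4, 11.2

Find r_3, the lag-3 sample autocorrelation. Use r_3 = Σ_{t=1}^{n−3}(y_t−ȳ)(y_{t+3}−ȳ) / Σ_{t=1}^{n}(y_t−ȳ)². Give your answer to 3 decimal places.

Mean ȳ = (3.9 − 1.7 + 1.7 + 0.6 − 0.6 − 5.1 + 3.4 + 11.2)/8 = 1.6750
Deviations from mean: 2.2250, -3.3750, 0.0250, -1.0750, -2.2750, -6.7750, 1.7250, 9.5250
Σ(y_t−ȳ)(y_{t+3}−ȳ) = (-2.3919) + (7.6781) + (-0.1694) + (-1.8544) + (-21.6694) = -18.4069
Denominator Σ(y_t−ȳ)² = 162.2750
r_3 = -18.4069 / 162.2750 = -0.113

-0.113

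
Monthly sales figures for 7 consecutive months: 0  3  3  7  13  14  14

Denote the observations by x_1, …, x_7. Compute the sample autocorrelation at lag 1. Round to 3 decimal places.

0.619

Mean x̄ = (0 + 3 + 3 + 7 + 13 + 14 + 14)/7 = 7.7143
Deviations from mean: -7.7143, -4.7143, -4.7143, -0.7143, 5.2857, 6.2857, 6.2857
Σ(x_t−x̄)(x_{t+1}−x̄) = (36.3673) + (22.2245) + (3.3673) + (-3.7755) + (33.2245) + (39.5102) = 130.9184
Denominator Σ(x_t−x̄)² = 211.4286
r_1 = 130.9184 / 211.4286 = 0.619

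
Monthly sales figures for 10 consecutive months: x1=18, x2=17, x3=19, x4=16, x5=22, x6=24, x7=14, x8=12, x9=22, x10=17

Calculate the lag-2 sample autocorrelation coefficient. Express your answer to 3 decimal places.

-0.535

Mean x̄ = (18 + 17 + 19 + 16 + 22 + 24 + 14 + 12 + 22 + 17)/10 = 18.1000
Numerator Σ_{t=1}^{8}(x_t−x̄)(x_{t+2}−x̄) = -67.9200
Denominator Σ(x_t−x̄)² = 126.9000
r_2 = -67.9200 / 126.9000 = -0.535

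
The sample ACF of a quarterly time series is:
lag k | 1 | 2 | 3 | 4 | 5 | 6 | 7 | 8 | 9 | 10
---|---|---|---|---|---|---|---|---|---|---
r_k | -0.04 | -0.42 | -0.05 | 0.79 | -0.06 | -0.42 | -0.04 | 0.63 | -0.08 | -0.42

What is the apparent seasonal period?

The largest autocorrelation is r_4 = 0.79, with a weaker echo at lag 8 (0.63); the remaining lags stay at or below -0.04.
The dominant spike at lag 4 indicates a seasonal period of 4.

4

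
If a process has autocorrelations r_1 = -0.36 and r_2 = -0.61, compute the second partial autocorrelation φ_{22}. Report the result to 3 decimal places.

-0.850

φ_{22} = (r_2 − r_1²) / (1 − r_1²)
r_1² = (-0.36)² = 0.1296
Numerator = -0.61 − 0.1296 = -0.7396; denominator = 1 − 0.1296 = 0.8704
φ_{22} = -0.7396 / 0.8704 = -0.850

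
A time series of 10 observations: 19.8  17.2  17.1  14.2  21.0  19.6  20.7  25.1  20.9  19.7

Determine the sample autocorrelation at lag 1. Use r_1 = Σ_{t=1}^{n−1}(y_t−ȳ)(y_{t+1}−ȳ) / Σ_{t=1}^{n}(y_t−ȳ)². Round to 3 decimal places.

0.324

Mean ȳ = (19.8 + 17.2 + 17.1 + 14.2 + 21.0 + 19.6 + 20.7 + 25.1 + 20.9 + 19.7)/10 = 19.5300
Numerator Σ_{t=1}^{9}(y_t−ȳ)(y_{t+1}−ȳ) = 24.7151
Denominator Σ(y_t−ȳ)² = 76.2810
r_1 = 24.7151 / 76.2810 = 0.324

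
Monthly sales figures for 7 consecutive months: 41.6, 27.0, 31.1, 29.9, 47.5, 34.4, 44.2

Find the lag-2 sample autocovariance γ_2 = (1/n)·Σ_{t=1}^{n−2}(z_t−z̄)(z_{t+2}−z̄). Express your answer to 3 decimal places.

10.621

Mean z̄ = (41.6 + 27.0 + 31.1 + 29.9 + 47.5 + 34.4 + 44.2)/7 = 36.5286
Σ_{t=1}^{5}(z_t−z̄)(z_{t+2}−z̄) = 74.3469
γ_2 = 74.3469 / 7 = 10.621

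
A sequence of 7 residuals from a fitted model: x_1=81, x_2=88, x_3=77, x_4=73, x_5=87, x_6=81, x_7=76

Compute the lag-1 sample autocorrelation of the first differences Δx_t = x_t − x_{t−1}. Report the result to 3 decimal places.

First differences Δx: 7, -11, -4, 14, -6, -5
Mean of differences = -0.8333
Numerator Σ(Δx_t−Δx̄)(Δx_{t+1}−Δx̄) = -149.5278
Denominator Σ(Δx_t−Δx̄)² = 438.8333
r_1(Δx) = -149.5278 / 438.8333 = -0.341

-0.341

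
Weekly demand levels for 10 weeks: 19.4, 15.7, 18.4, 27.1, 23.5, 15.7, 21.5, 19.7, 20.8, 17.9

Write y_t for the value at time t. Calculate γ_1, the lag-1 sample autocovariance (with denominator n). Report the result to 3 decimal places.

-0.085

Mean ȳ = (19.4 + 15.7 + 18.4 + 27.1 + 23.5 + 15.7 + 21.5 + 19.7 + 20.8 + 17.9)/10 = 19.9700
Σ_{t=1}^{9}(y_t−ȳ)(y_{t+1}−ȳ) = -0.8489
γ_1 = -0.8489 / 10 = -0.085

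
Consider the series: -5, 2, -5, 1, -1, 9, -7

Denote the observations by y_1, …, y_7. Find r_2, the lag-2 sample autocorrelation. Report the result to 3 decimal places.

Mean ȳ = (-5 + 2 − 5 + 1 − 1 + 9 − 7)/7 = -0.8571
Deviations from mean: -4.1429, 2.8571, -4.1429, 1.8571, -0.1429, 9.8571, -6.1429
Numerator Σ_{t=1}^{5}(y_t−ȳ)(y_{t+2}−ȳ) = 42.2449
Denominator Σ(y_t−ȳ)² = 180.8571
r_2 = 42.2449 / 180.8571 = 0.234

0.234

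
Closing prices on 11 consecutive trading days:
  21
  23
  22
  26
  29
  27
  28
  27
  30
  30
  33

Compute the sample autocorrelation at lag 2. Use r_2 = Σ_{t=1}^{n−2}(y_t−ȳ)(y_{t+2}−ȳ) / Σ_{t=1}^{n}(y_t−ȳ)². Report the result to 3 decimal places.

0.343

Mean ȳ = (21 + 23 + 22 + 26 + 29 + 27 + 28 + 27 + 30 + 30 + 33)/11 = 26.9091
Numerator Σ_{t=1}^{9}(y_t−ȳ)(y_{t+2}−ȳ) = 46.9835
Denominator Σ(y_t−ȳ)² = 136.9091
r_2 = 46.9835 / 136.9091 = 0.343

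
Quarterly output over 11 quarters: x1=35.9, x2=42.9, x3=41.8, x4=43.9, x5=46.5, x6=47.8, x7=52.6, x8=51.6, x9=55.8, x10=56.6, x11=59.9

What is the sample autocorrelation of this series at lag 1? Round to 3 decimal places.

Mean x̄ = (35.9 + 42.9 + 41.8 + 43.9 + 46.5 + 47.8 + 52.6 + 51.6 + 55.8 + 56.6 + 59.9)/11 = 48.6636
Numerator Σ_{t=1}^{10}(x_t−x̄)(x_{t+1}−x̄) = 332.9223
Denominator Σ(x_t−x̄)² = 535.6455
r_1 = 332.9223 / 535.6455 = 0.622

0.622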